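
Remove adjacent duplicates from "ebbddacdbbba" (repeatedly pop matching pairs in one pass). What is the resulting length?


Input: ebbddacdbbba
Stack-based adjacent duplicate removal:
  Read 'e': push. Stack: e
  Read 'b': push. Stack: eb
  Read 'b': matches stack top 'b' => pop. Stack: e
  Read 'd': push. Stack: ed
  Read 'd': matches stack top 'd' => pop. Stack: e
  Read 'a': push. Stack: ea
  Read 'c': push. Stack: eac
  Read 'd': push. Stack: eacd
  Read 'b': push. Stack: eacdb
  Read 'b': matches stack top 'b' => pop. Stack: eacd
  Read 'b': push. Stack: eacdb
  Read 'a': push. Stack: eacdba
Final stack: "eacdba" (length 6)

6


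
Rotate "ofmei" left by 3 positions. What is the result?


Input: "ofmei", rotate left by 3
First 3 characters: "ofm"
Remaining characters: "ei"
Concatenate remaining + first: "ei" + "ofm" = "eiofm"

eiofm


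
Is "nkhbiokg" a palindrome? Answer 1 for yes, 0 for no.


Input: nkhbiokg
Reversed: gkoibhkn
  Compare pos 0 ('n') with pos 7 ('g'): MISMATCH
  Compare pos 1 ('k') with pos 6 ('k'): match
  Compare pos 2 ('h') with pos 5 ('o'): MISMATCH
  Compare pos 3 ('b') with pos 4 ('i'): MISMATCH
Result: not a palindrome

0


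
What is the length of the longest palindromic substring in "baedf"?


Input: "baedf"
Checking substrings for palindromes:
  No multi-char palindromic substrings found
Longest palindromic substring: "b" with length 1

1


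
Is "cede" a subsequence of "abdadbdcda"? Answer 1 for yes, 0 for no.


Check if "cede" is a subsequence of "abdadbdcda"
Greedy scan:
  Position 0 ('a'): no match needed
  Position 1 ('b'): no match needed
  Position 2 ('d'): no match needed
  Position 3 ('a'): no match needed
  Position 4 ('d'): no match needed
  Position 5 ('b'): no match needed
  Position 6 ('d'): no match needed
  Position 7 ('c'): matches sub[0] = 'c'
  Position 8 ('d'): no match needed
  Position 9 ('a'): no match needed
Only matched 1/4 characters => not a subsequence

0


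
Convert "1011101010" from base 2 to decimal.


Input: "1011101010" in base 2
Positional expansion:
  Digit '1' (value 1) x 2^9 = 512
  Digit '0' (value 0) x 2^8 = 0
  Digit '1' (value 1) x 2^7 = 128
  Digit '1' (value 1) x 2^6 = 64
  Digit '1' (value 1) x 2^5 = 32
  Digit '0' (value 0) x 2^4 = 0
  Digit '1' (value 1) x 2^3 = 8
  Digit '0' (value 0) x 2^2 = 0
  Digit '1' (value 1) x 2^1 = 2
  Digit '0' (value 0) x 2^0 = 0
Sum = 746

746


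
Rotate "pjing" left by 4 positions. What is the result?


Input: "pjing", rotate left by 4
First 4 characters: "pjin"
Remaining characters: "g"
Concatenate remaining + first: "g" + "pjin" = "gpjin"

gpjin


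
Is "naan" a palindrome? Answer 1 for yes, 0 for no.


Input: naan
Reversed: naan
  Compare pos 0 ('n') with pos 3 ('n'): match
  Compare pos 1 ('a') with pos 2 ('a'): match
Result: palindrome

1


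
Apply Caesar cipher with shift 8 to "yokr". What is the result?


Caesar cipher: shift "yokr" by 8
  'y' (pos 24) + 8 = pos 6 = 'g'
  'o' (pos 14) + 8 = pos 22 = 'w'
  'k' (pos 10) + 8 = pos 18 = 's'
  'r' (pos 17) + 8 = pos 25 = 'z'
Result: gwsz

gwsz


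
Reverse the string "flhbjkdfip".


Input: flhbjkdfip
Reading characters right to left:
  Position 9: 'p'
  Position 8: 'i'
  Position 7: 'f'
  Position 6: 'd'
  Position 5: 'k'
  Position 4: 'j'
  Position 3: 'b'
  Position 2: 'h'
  Position 1: 'l'
  Position 0: 'f'
Reversed: pifdkjbhlf

pifdkjbhlf


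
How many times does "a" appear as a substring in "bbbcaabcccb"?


Searching for "a" in "bbbcaabcccb"
Scanning each position:
  Position 0: "b" => no
  Position 1: "b" => no
  Position 2: "b" => no
  Position 3: "c" => no
  Position 4: "a" => MATCH
  Position 5: "a" => MATCH
  Position 6: "b" => no
  Position 7: "c" => no
  Position 8: "c" => no
  Position 9: "c" => no
  Position 10: "b" => no
Total occurrences: 2

2


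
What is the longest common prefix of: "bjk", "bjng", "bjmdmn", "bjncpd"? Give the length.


Words: bjk, bjng, bjmdmn, bjncpd
  Position 0: all 'b' => match
  Position 1: all 'j' => match
  Position 2: ('k', 'n', 'm', 'n') => mismatch, stop
LCP = "bj" (length 2)

2


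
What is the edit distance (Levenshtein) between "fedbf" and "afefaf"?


Computing edit distance: "fedbf" -> "afefaf"
DP table:
           a    f    e    f    a    f
      0    1    2    3    4    5    6
  f   1    1    1    2    3    4    5
  e   2    2    2    1    2    3    4
  d   3    3    3    2    2    3    4
  b   4    4    4    3    3    3    4
  f   5    5    4    4    3    4    3
Edit distance = dp[5][6] = 3

3


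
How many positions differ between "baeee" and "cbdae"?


Comparing "baeee" and "cbdae" position by position:
  Position 0: 'b' vs 'c' => DIFFER
  Position 1: 'a' vs 'b' => DIFFER
  Position 2: 'e' vs 'd' => DIFFER
  Position 3: 'e' vs 'a' => DIFFER
  Position 4: 'e' vs 'e' => same
Positions that differ: 4

4


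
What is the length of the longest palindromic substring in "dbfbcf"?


Input: "dbfbcf"
Checking substrings for palindromes:
  [1:4] "bfb" (len 3) => palindrome
Longest palindromic substring: "bfb" with length 3

3


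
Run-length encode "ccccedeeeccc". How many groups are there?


Input: ccccedeeeccc
Scanning for consecutive runs:
  Group 1: 'c' x 4 (positions 0-3)
  Group 2: 'e' x 1 (positions 4-4)
  Group 3: 'd' x 1 (positions 5-5)
  Group 4: 'e' x 3 (positions 6-8)
  Group 5: 'c' x 3 (positions 9-11)
Total groups: 5

5


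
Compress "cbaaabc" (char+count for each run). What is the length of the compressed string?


Input: cbaaabc
Runs:
  'c' x 1 => "c1"
  'b' x 1 => "b1"
  'a' x 3 => "a3"
  'b' x 1 => "b1"
  'c' x 1 => "c1"
Compressed: "c1b1a3b1c1"
Compressed length: 10

10


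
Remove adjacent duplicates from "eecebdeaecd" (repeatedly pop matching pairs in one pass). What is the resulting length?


Input: eecebdeaecd
Stack-based adjacent duplicate removal:
  Read 'e': push. Stack: e
  Read 'e': matches stack top 'e' => pop. Stack: (empty)
  Read 'c': push. Stack: c
  Read 'e': push. Stack: ce
  Read 'b': push. Stack: ceb
  Read 'd': push. Stack: cebd
  Read 'e': push. Stack: cebde
  Read 'a': push. Stack: cebdea
  Read 'e': push. Stack: cebdeae
  Read 'c': push. Stack: cebdeaec
  Read 'd': push. Stack: cebdeaecd
Final stack: "cebdeaecd" (length 9)

9


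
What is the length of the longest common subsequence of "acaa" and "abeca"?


LCS of "acaa" and "abeca"
DP table:
           a    b    e    c    a
      0    0    0    0    0    0
  a   0    1    1    1    1    1
  c   0    1    1    1    2    2
  a   0    1    1    1    2    3
  a   0    1    1    1    2    3
LCS length = dp[4][5] = 3

3


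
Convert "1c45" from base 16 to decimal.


Input: "1c45" in base 16
Positional expansion:
  Digit '1' (value 1) x 16^3 = 4096
  Digit 'c' (value 12) x 16^2 = 3072
  Digit '4' (value 4) x 16^1 = 64
  Digit '5' (value 5) x 16^0 = 5
Sum = 7237

7237


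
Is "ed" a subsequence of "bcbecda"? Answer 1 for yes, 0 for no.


Check if "ed" is a subsequence of "bcbecda"
Greedy scan:
  Position 0 ('b'): no match needed
  Position 1 ('c'): no match needed
  Position 2 ('b'): no match needed
  Position 3 ('e'): matches sub[0] = 'e'
  Position 4 ('c'): no match needed
  Position 5 ('d'): matches sub[1] = 'd'
  Position 6 ('a'): no match needed
All 2 characters matched => is a subsequence

1


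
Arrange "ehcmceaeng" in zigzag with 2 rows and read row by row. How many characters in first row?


Zigzag "ehcmceaeng" into 2 rows:
Placing characters:
  'e' => row 0
  'h' => row 1
  'c' => row 0
  'm' => row 1
  'c' => row 0
  'e' => row 1
  'a' => row 0
  'e' => row 1
  'n' => row 0
  'g' => row 1
Rows:
  Row 0: "eccan"
  Row 1: "hmeeg"
First row length: 5

5


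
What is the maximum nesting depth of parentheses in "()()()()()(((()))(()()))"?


Input: "()()()()()(((()))(()()))"
Tracking depth:
  Position 0 '(': depth becomes 1
  Position 1 ')': depth becomes 0
  Position 2 '(': depth becomes 1
  Position 3 ')': depth becomes 0
  Position 4 '(': depth becomes 1
  Position 5 ')': depth becomes 0
  Position 6 '(': depth becomes 1
  Position 7 ')': depth becomes 0
  Position 8 '(': depth becomes 1
  Position 9 ')': depth becomes 0
  Position 10 '(': depth becomes 1
  Position 11 '(': depth becomes 2
  Position 12 '(': depth becomes 3
  Position 13 '(': depth becomes 4
  Position 14 ')': depth becomes 3
  Position 15 ')': depth becomes 2
  Position 16 ')': depth becomes 1
  Position 17 '(': depth becomes 2
  Position 18 '(': depth becomes 3
  Position 19 ')': depth becomes 2
  Position 20 '(': depth becomes 3
  Position 21 ')': depth becomes 2
  Position 22 ')': depth becomes 1
  Position 23 ')': depth becomes 0
Maximum depth reached: 4

4


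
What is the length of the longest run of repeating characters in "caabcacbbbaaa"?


Input: "caabcacbbbaaa"
Scanning for longest run:
  Position 1 ('a'): new char, reset run to 1
  Position 2 ('a'): continues run of 'a', length=2
  Position 3 ('b'): new char, reset run to 1
  Position 4 ('c'): new char, reset run to 1
  Position 5 ('a'): new char, reset run to 1
  Position 6 ('c'): new char, reset run to 1
  Position 7 ('b'): new char, reset run to 1
  Position 8 ('b'): continues run of 'b', length=2
  Position 9 ('b'): continues run of 'b', length=3
  Position 10 ('a'): new char, reset run to 1
  Position 11 ('a'): continues run of 'a', length=2
  Position 12 ('a'): continues run of 'a', length=3
Longest run: 'b' with length 3

3


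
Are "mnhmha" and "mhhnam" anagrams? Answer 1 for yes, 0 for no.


Strings: "mnhmha", "mhhnam"
Sorted first:  ahhmmn
Sorted second: ahhmmn
Sorted forms match => anagrams

1


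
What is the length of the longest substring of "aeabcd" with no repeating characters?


Input: "aeabcd"
Sliding window (track last position of each char):
  Position 0 ('a'): window [0,0] length 1 -- new best
  Position 1 ('e'): window [0,1] length 2 -- new best
  Position 2 ('a'): repeat (last at 0), move window start to 1
  Position 2 ('a'): window [1,2] length 2
  Position 3 ('b'): window [1,3] length 3 -- new best
  Position 4 ('c'): window [1,4] length 4 -- new best
  Position 5 ('d'): window [1,5] length 5 -- new best
Longest substring with no repeats: "eabcd" with length 5

5


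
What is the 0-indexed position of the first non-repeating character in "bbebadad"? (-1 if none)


Input: bbebadad
Character frequencies:
  'a': 2
  'b': 3
  'd': 2
  'e': 1
Scanning left to right for freq == 1:
  Position 0 ('b'): freq=3, skip
  Position 1 ('b'): freq=3, skip
  Position 2 ('e'): unique! => answer = 2

2


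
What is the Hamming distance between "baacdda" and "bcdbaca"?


Comparing "baacdda" and "bcdbaca" position by position:
  Position 0: 'b' vs 'b' => same
  Position 1: 'a' vs 'c' => differ
  Position 2: 'a' vs 'd' => differ
  Position 3: 'c' vs 'b' => differ
  Position 4: 'd' vs 'a' => differ
  Position 5: 'd' vs 'c' => differ
  Position 6: 'a' vs 'a' => same
Total differences (Hamming distance): 5

5


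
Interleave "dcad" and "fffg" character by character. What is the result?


Interleaving "dcad" and "fffg":
  Position 0: 'd' from first, 'f' from second => "df"
  Position 1: 'c' from first, 'f' from second => "cf"
  Position 2: 'a' from first, 'f' from second => "af"
  Position 3: 'd' from first, 'g' from second => "dg"
Result: dfcfafdg

dfcfafdg


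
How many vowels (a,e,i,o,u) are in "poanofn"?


Input: poanofn
Checking each character:
  'p' at position 0: consonant
  'o' at position 1: vowel (running total: 1)
  'a' at position 2: vowel (running total: 2)
  'n' at position 3: consonant
  'o' at position 4: vowel (running total: 3)
  'f' at position 5: consonant
  'n' at position 6: consonant
Total vowels: 3

3


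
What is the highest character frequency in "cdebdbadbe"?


Input: cdebdbadbe
Character counts:
  'a': 1
  'b': 3
  'c': 1
  'd': 3
  'e': 2
Maximum frequency: 3

3


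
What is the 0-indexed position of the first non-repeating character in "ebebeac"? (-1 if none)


Input: ebebeac
Character frequencies:
  'a': 1
  'b': 2
  'c': 1
  'e': 3
Scanning left to right for freq == 1:
  Position 0 ('e'): freq=3, skip
  Position 1 ('b'): freq=2, skip
  Position 2 ('e'): freq=3, skip
  Position 3 ('b'): freq=2, skip
  Position 4 ('e'): freq=3, skip
  Position 5 ('a'): unique! => answer = 5

5


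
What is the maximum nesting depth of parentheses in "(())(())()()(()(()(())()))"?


Input: "(())(())()()(()(()(())()))"
Tracking depth:
  Position 0 '(': depth becomes 1
  Position 1 '(': depth becomes 2
  Position 2 ')': depth becomes 1
  Position 3 ')': depth becomes 0
  Position 4 '(': depth becomes 1
  Position 5 '(': depth becomes 2
  Position 6 ')': depth becomes 1
  Position 7 ')': depth becomes 0
  Position 8 '(': depth becomes 1
  Position 9 ')': depth becomes 0
  Position 10 '(': depth becomes 1
  Position 11 ')': depth becomes 0
  Position 12 '(': depth becomes 1
  Position 13 '(': depth becomes 2
  Position 14 ')': depth becomes 1
  Position 15 '(': depth becomes 2
  Position 16 '(': depth becomes 3
  Position 17 ')': depth becomes 2
  Position 18 '(': depth becomes 3
  Position 19 '(': depth becomes 4
  Position 20 ')': depth becomes 3
  Position 21 ')': depth becomes 2
  Position 22 '(': depth becomes 3
  Position 23 ')': depth becomes 2
  Position 24 ')': depth becomes 1
  Position 25 ')': depth becomes 0
Maximum depth reached: 4

4


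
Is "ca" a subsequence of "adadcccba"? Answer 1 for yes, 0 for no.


Check if "ca" is a subsequence of "adadcccba"
Greedy scan:
  Position 0 ('a'): no match needed
  Position 1 ('d'): no match needed
  Position 2 ('a'): no match needed
  Position 3 ('d'): no match needed
  Position 4 ('c'): matches sub[0] = 'c'
  Position 5 ('c'): no match needed
  Position 6 ('c'): no match needed
  Position 7 ('b'): no match needed
  Position 8 ('a'): matches sub[1] = 'a'
All 2 characters matched => is a subsequence

1


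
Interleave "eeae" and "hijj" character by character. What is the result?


Interleaving "eeae" and "hijj":
  Position 0: 'e' from first, 'h' from second => "eh"
  Position 1: 'e' from first, 'i' from second => "ei"
  Position 2: 'a' from first, 'j' from second => "aj"
  Position 3: 'e' from first, 'j' from second => "ej"
Result: eheiajej

eheiajej


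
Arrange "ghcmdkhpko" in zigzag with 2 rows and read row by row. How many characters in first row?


Zigzag "ghcmdkhpko" into 2 rows:
Placing characters:
  'g' => row 0
  'h' => row 1
  'c' => row 0
  'm' => row 1
  'd' => row 0
  'k' => row 1
  'h' => row 0
  'p' => row 1
  'k' => row 0
  'o' => row 1
Rows:
  Row 0: "gcdhk"
  Row 1: "hmkpo"
First row length: 5

5


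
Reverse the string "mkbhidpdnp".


Input: mkbhidpdnp
Reading characters right to left:
  Position 9: 'p'
  Position 8: 'n'
  Position 7: 'd'
  Position 6: 'p'
  Position 5: 'd'
  Position 4: 'i'
  Position 3: 'h'
  Position 2: 'b'
  Position 1: 'k'
  Position 0: 'm'
Reversed: pndpdihbkm

pndpdihbkm


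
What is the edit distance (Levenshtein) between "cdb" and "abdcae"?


Computing edit distance: "cdb" -> "abdcae"
DP table:
           a    b    d    c    a    e
      0    1    2    3    4    5    6
  c   1    1    2    3    3    4    5
  d   2    2    2    2    3    4    5
  b   3    3    2    3    3    4    5
Edit distance = dp[3][6] = 5

5


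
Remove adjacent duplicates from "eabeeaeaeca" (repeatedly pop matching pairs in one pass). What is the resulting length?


Input: eabeeaeaeca
Stack-based adjacent duplicate removal:
  Read 'e': push. Stack: e
  Read 'a': push. Stack: ea
  Read 'b': push. Stack: eab
  Read 'e': push. Stack: eabe
  Read 'e': matches stack top 'e' => pop. Stack: eab
  Read 'a': push. Stack: eaba
  Read 'e': push. Stack: eabae
  Read 'a': push. Stack: eabaea
  Read 'e': push. Stack: eabaeae
  Read 'c': push. Stack: eabaeaec
  Read 'a': push. Stack: eabaeaeca
Final stack: "eabaeaeca" (length 9)

9


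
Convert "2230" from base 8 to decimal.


Input: "2230" in base 8
Positional expansion:
  Digit '2' (value 2) x 8^3 = 1024
  Digit '2' (value 2) x 8^2 = 128
  Digit '3' (value 3) x 8^1 = 24
  Digit '0' (value 0) x 8^0 = 0
Sum = 1176

1176


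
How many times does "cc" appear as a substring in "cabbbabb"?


Searching for "cc" in "cabbbabb"
Scanning each position:
  Position 0: "ca" => no
  Position 1: "ab" => no
  Position 2: "bb" => no
  Position 3: "bb" => no
  Position 4: "ba" => no
  Position 5: "ab" => no
  Position 6: "bb" => no
Total occurrences: 0

0


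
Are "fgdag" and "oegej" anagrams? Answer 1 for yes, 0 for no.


Strings: "fgdag", "oegej"
Sorted first:  adfgg
Sorted second: eegjo
Differ at position 0: 'a' vs 'e' => not anagrams

0


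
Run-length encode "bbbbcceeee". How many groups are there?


Input: bbbbcceeee
Scanning for consecutive runs:
  Group 1: 'b' x 4 (positions 0-3)
  Group 2: 'c' x 2 (positions 4-5)
  Group 3: 'e' x 4 (positions 6-9)
Total groups: 3

3


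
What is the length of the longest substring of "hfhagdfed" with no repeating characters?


Input: "hfhagdfed"
Sliding window (track last position of each char):
  Position 0 ('h'): window [0,0] length 1 -- new best
  Position 1 ('f'): window [0,1] length 2 -- new best
  Position 2 ('h'): repeat (last at 0), move window start to 1
  Position 2 ('h'): window [1,2] length 2
  Position 3 ('a'): window [1,3] length 3 -- new best
  Position 4 ('g'): window [1,4] length 4 -- new best
  Position 5 ('d'): window [1,5] length 5 -- new best
  Position 6 ('f'): repeat (last at 1), move window start to 2
  Position 6 ('f'): window [2,6] length 5
  Position 7 ('e'): window [2,7] length 6 -- new best
  Position 8 ('d'): repeat (last at 5), move window start to 6
  Position 8 ('d'): window [6,8] length 3
Longest substring with no repeats: "hagdfe" with length 6

6


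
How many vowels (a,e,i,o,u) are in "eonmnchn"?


Input: eonmnchn
Checking each character:
  'e' at position 0: vowel (running total: 1)
  'o' at position 1: vowel (running total: 2)
  'n' at position 2: consonant
  'm' at position 3: consonant
  'n' at position 4: consonant
  'c' at position 5: consonant
  'h' at position 6: consonant
  'n' at position 7: consonant
Total vowels: 2

2


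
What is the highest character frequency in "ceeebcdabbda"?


Input: ceeebcdabbda
Character counts:
  'a': 2
  'b': 3
  'c': 2
  'd': 2
  'e': 3
Maximum frequency: 3

3


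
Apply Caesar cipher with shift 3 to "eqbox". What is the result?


Caesar cipher: shift "eqbox" by 3
  'e' (pos 4) + 3 = pos 7 = 'h'
  'q' (pos 16) + 3 = pos 19 = 't'
  'b' (pos 1) + 3 = pos 4 = 'e'
  'o' (pos 14) + 3 = pos 17 = 'r'
  'x' (pos 23) + 3 = pos 0 = 'a'
Result: htera

htera


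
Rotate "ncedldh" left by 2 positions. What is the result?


Input: "ncedldh", rotate left by 2
First 2 characters: "nc"
Remaining characters: "edldh"
Concatenate remaining + first: "edldh" + "nc" = "edldhnc"

edldhnc


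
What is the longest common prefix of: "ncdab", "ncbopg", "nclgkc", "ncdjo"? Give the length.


Words: ncdab, ncbopg, nclgkc, ncdjo
  Position 0: all 'n' => match
  Position 1: all 'c' => match
  Position 2: ('d', 'b', 'l', 'd') => mismatch, stop
LCP = "nc" (length 2)

2


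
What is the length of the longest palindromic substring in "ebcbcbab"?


Input: "ebcbcbab"
Checking substrings for palindromes:
  [1:6] "bcbcb" (len 5) => palindrome
  [1:4] "bcb" (len 3) => palindrome
  [2:5] "cbc" (len 3) => palindrome
  [3:6] "bcb" (len 3) => palindrome
  [5:8] "bab" (len 3) => palindrome
Longest palindromic substring: "bcbcb" with length 5

5


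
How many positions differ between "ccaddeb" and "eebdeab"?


Comparing "ccaddeb" and "eebdeab" position by position:
  Position 0: 'c' vs 'e' => DIFFER
  Position 1: 'c' vs 'e' => DIFFER
  Position 2: 'a' vs 'b' => DIFFER
  Position 3: 'd' vs 'd' => same
  Position 4: 'd' vs 'e' => DIFFER
  Position 5: 'e' vs 'a' => DIFFER
  Position 6: 'b' vs 'b' => same
Positions that differ: 5

5


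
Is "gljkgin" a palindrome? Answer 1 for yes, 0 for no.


Input: gljkgin
Reversed: nigkjlg
  Compare pos 0 ('g') with pos 6 ('n'): MISMATCH
  Compare pos 1 ('l') with pos 5 ('i'): MISMATCH
  Compare pos 2 ('j') with pos 4 ('g'): MISMATCH
Result: not a palindrome

0


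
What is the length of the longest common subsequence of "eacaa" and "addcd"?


LCS of "eacaa" and "addcd"
DP table:
           a    d    d    c    d
      0    0    0    0    0    0
  e   0    0    0    0    0    0
  a   0    1    1    1    1    1
  c   0    1    1    1    2    2
  a   0    1    1    1    2    2
  a   0    1    1    1    2    2
LCS length = dp[5][5] = 2

2


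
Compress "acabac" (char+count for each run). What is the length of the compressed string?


Input: acabac
Runs:
  'a' x 1 => "a1"
  'c' x 1 => "c1"
  'a' x 1 => "a1"
  'b' x 1 => "b1"
  'a' x 1 => "a1"
  'c' x 1 => "c1"
Compressed: "a1c1a1b1a1c1"
Compressed length: 12

12


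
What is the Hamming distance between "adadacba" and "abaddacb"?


Comparing "adadacba" and "abaddacb" position by position:
  Position 0: 'a' vs 'a' => same
  Position 1: 'd' vs 'b' => differ
  Position 2: 'a' vs 'a' => same
  Position 3: 'd' vs 'd' => same
  Position 4: 'a' vs 'd' => differ
  Position 5: 'c' vs 'a' => differ
  Position 6: 'b' vs 'c' => differ
  Position 7: 'a' vs 'b' => differ
Total differences (Hamming distance): 5

5


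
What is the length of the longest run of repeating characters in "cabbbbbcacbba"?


Input: "cabbbbbcacbba"
Scanning for longest run:
  Position 1 ('a'): new char, reset run to 1
  Position 2 ('b'): new char, reset run to 1
  Position 3 ('b'): continues run of 'b', length=2
  Position 4 ('b'): continues run of 'b', length=3
  Position 5 ('b'): continues run of 'b', length=4
  Position 6 ('b'): continues run of 'b', length=5
  Position 7 ('c'): new char, reset run to 1
  Position 8 ('a'): new char, reset run to 1
  Position 9 ('c'): new char, reset run to 1
  Position 10 ('b'): new char, reset run to 1
  Position 11 ('b'): continues run of 'b', length=2
  Position 12 ('a'): new char, reset run to 1
Longest run: 'b' with length 5

5


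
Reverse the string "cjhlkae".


Input: cjhlkae
Reading characters right to left:
  Position 6: 'e'
  Position 5: 'a'
  Position 4: 'k'
  Position 3: 'l'
  Position 2: 'h'
  Position 1: 'j'
  Position 0: 'c'
Reversed: eaklhjc

eaklhjc


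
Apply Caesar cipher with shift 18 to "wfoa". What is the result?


Caesar cipher: shift "wfoa" by 18
  'w' (pos 22) + 18 = pos 14 = 'o'
  'f' (pos 5) + 18 = pos 23 = 'x'
  'o' (pos 14) + 18 = pos 6 = 'g'
  'a' (pos 0) + 18 = pos 18 = 's'
Result: oxgs

oxgs


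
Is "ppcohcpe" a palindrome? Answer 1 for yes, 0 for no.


Input: ppcohcpe
Reversed: epchocpp
  Compare pos 0 ('p') with pos 7 ('e'): MISMATCH
  Compare pos 1 ('p') with pos 6 ('p'): match
  Compare pos 2 ('c') with pos 5 ('c'): match
  Compare pos 3 ('o') with pos 4 ('h'): MISMATCH
Result: not a palindrome

0


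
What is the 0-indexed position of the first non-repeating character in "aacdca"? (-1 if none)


Input: aacdca
Character frequencies:
  'a': 3
  'c': 2
  'd': 1
Scanning left to right for freq == 1:
  Position 0 ('a'): freq=3, skip
  Position 1 ('a'): freq=3, skip
  Position 2 ('c'): freq=2, skip
  Position 3 ('d'): unique! => answer = 3

3


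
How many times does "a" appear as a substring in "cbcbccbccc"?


Searching for "a" in "cbcbccbccc"
Scanning each position:
  Position 0: "c" => no
  Position 1: "b" => no
  Position 2: "c" => no
  Position 3: "b" => no
  Position 4: "c" => no
  Position 5: "c" => no
  Position 6: "b" => no
  Position 7: "c" => no
  Position 8: "c" => no
  Position 9: "c" => no
Total occurrences: 0

0


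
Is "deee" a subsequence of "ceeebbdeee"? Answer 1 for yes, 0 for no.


Check if "deee" is a subsequence of "ceeebbdeee"
Greedy scan:
  Position 0 ('c'): no match needed
  Position 1 ('e'): no match needed
  Position 2 ('e'): no match needed
  Position 3 ('e'): no match needed
  Position 4 ('b'): no match needed
  Position 5 ('b'): no match needed
  Position 6 ('d'): matches sub[0] = 'd'
  Position 7 ('e'): matches sub[1] = 'e'
  Position 8 ('e'): matches sub[2] = 'e'
  Position 9 ('e'): matches sub[3] = 'e'
All 4 characters matched => is a subsequence

1


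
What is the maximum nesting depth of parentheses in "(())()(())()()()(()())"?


Input: "(())()(())()()()(()())"
Tracking depth:
  Position 0 '(': depth becomes 1
  Position 1 '(': depth becomes 2
  Position 2 ')': depth becomes 1
  Position 3 ')': depth becomes 0
  Position 4 '(': depth becomes 1
  Position 5 ')': depth becomes 0
  Position 6 '(': depth becomes 1
  Position 7 '(': depth becomes 2
  Position 8 ')': depth becomes 1
  Position 9 ')': depth becomes 0
  Position 10 '(': depth becomes 1
  Position 11 ')': depth becomes 0
  Position 12 '(': depth becomes 1
  Position 13 ')': depth becomes 0
  Position 14 '(': depth becomes 1
  Position 15 ')': depth becomes 0
  Position 16 '(': depth becomes 1
  Position 17 '(': depth becomes 2
  Position 18 ')': depth becomes 1
  Position 19 '(': depth becomes 2
  Position 20 ')': depth becomes 1
  Position 21 ')': depth becomes 0
Maximum depth reached: 2

2


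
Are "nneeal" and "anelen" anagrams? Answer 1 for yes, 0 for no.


Strings: "nneeal", "anelen"
Sorted first:  aeelnn
Sorted second: aeelnn
Sorted forms match => anagrams

1


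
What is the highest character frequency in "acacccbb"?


Input: acacccbb
Character counts:
  'a': 2
  'b': 2
  'c': 4
Maximum frequency: 4

4


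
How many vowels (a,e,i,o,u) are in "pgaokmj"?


Input: pgaokmj
Checking each character:
  'p' at position 0: consonant
  'g' at position 1: consonant
  'a' at position 2: vowel (running total: 1)
  'o' at position 3: vowel (running total: 2)
  'k' at position 4: consonant
  'm' at position 5: consonant
  'j' at position 6: consonant
Total vowels: 2

2


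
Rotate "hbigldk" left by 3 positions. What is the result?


Input: "hbigldk", rotate left by 3
First 3 characters: "hbi"
Remaining characters: "gldk"
Concatenate remaining + first: "gldk" + "hbi" = "gldkhbi"

gldkhbi


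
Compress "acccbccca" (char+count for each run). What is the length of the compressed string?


Input: acccbccca
Runs:
  'a' x 1 => "a1"
  'c' x 3 => "c3"
  'b' x 1 => "b1"
  'c' x 3 => "c3"
  'a' x 1 => "a1"
Compressed: "a1c3b1c3a1"
Compressed length: 10

10


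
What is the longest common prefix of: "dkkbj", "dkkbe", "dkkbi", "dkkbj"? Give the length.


Words: dkkbj, dkkbe, dkkbi, dkkbj
  Position 0: all 'd' => match
  Position 1: all 'k' => match
  Position 2: all 'k' => match
  Position 3: all 'b' => match
  Position 4: ('j', 'e', 'i', 'j') => mismatch, stop
LCP = "dkkb" (length 4)

4


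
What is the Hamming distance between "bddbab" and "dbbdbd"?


Comparing "bddbab" and "dbbdbd" position by position:
  Position 0: 'b' vs 'd' => differ
  Position 1: 'd' vs 'b' => differ
  Position 2: 'd' vs 'b' => differ
  Position 3: 'b' vs 'd' => differ
  Position 4: 'a' vs 'b' => differ
  Position 5: 'b' vs 'd' => differ
Total differences (Hamming distance): 6

6


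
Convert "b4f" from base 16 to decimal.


Input: "b4f" in base 16
Positional expansion:
  Digit 'b' (value 11) x 16^2 = 2816
  Digit '4' (value 4) x 16^1 = 64
  Digit 'f' (value 15) x 16^0 = 15
Sum = 2895

2895


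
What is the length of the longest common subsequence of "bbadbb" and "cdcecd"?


LCS of "bbadbb" and "cdcecd"
DP table:
           c    d    c    e    c    d
      0    0    0    0    0    0    0
  b   0    0    0    0    0    0    0
  b   0    0    0    0    0    0    0
  a   0    0    0    0    0    0    0
  d   0    0    1    1    1    1    1
  b   0    0    1    1    1    1    1
  b   0    0    1    1    1    1    1
LCS length = dp[6][6] = 1

1


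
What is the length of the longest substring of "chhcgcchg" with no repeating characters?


Input: "chhcgcchg"
Sliding window (track last position of each char):
  Position 0 ('c'): window [0,0] length 1 -- new best
  Position 1 ('h'): window [0,1] length 2 -- new best
  Position 2 ('h'): repeat (last at 1), move window start to 2
  Position 2 ('h'): window [2,2] length 1
  Position 3 ('c'): window [2,3] length 2
  Position 4 ('g'): window [2,4] length 3 -- new best
  Position 5 ('c'): repeat (last at 3), move window start to 4
  Position 5 ('c'): window [4,5] length 2
  Position 6 ('c'): repeat (last at 5), move window start to 6
  Position 6 ('c'): window [6,6] length 1
  Position 7 ('h'): window [6,7] length 2
  Position 8 ('g'): window [6,8] length 3
Longest substring with no repeats: "hcg" with length 3

3


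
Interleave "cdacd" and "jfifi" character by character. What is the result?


Interleaving "cdacd" and "jfifi":
  Position 0: 'c' from first, 'j' from second => "cj"
  Position 1: 'd' from first, 'f' from second => "df"
  Position 2: 'a' from first, 'i' from second => "ai"
  Position 3: 'c' from first, 'f' from second => "cf"
  Position 4: 'd' from first, 'i' from second => "di"
Result: cjdfaicfdi

cjdfaicfdi


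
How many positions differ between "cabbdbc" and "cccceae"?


Comparing "cabbdbc" and "cccceae" position by position:
  Position 0: 'c' vs 'c' => same
  Position 1: 'a' vs 'c' => DIFFER
  Position 2: 'b' vs 'c' => DIFFER
  Position 3: 'b' vs 'c' => DIFFER
  Position 4: 'd' vs 'e' => DIFFER
  Position 5: 'b' vs 'a' => DIFFER
  Position 6: 'c' vs 'e' => DIFFER
Positions that differ: 6

6


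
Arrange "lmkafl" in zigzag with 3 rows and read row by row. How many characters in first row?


Zigzag "lmkafl" into 3 rows:
Placing characters:
  'l' => row 0
  'm' => row 1
  'k' => row 2
  'a' => row 1
  'f' => row 0
  'l' => row 1
Rows:
  Row 0: "lf"
  Row 1: "mal"
  Row 2: "k"
First row length: 2

2


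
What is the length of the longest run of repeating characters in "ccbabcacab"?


Input: "ccbabcacab"
Scanning for longest run:
  Position 1 ('c'): continues run of 'c', length=2
  Position 2 ('b'): new char, reset run to 1
  Position 3 ('a'): new char, reset run to 1
  Position 4 ('b'): new char, reset run to 1
  Position 5 ('c'): new char, reset run to 1
  Position 6 ('a'): new char, reset run to 1
  Position 7 ('c'): new char, reset run to 1
  Position 8 ('a'): new char, reset run to 1
  Position 9 ('b'): new char, reset run to 1
Longest run: 'c' with length 2

2


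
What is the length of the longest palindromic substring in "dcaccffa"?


Input: "dcaccffa"
Checking substrings for palindromes:
  [1:4] "cac" (len 3) => palindrome
  [3:5] "cc" (len 2) => palindrome
  [5:7] "ff" (len 2) => palindrome
Longest palindromic substring: "cac" with length 3

3


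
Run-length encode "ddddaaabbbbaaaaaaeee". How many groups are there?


Input: ddddaaabbbbaaaaaaeee
Scanning for consecutive runs:
  Group 1: 'd' x 4 (positions 0-3)
  Group 2: 'a' x 3 (positions 4-6)
  Group 3: 'b' x 4 (positions 7-10)
  Group 4: 'a' x 6 (positions 11-16)
  Group 5: 'e' x 3 (positions 17-19)
Total groups: 5

5


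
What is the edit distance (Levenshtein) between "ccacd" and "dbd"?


Computing edit distance: "ccacd" -> "dbd"
DP table:
           d    b    d
      0    1    2    3
  c   1    1    2    3
  c   2    2    2    3
  a   3    3    3    3
  c   4    4    4    4
  d   5    4    5    4
Edit distance = dp[5][3] = 4

4


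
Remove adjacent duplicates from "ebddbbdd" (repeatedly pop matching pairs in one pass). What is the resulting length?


Input: ebddbbdd
Stack-based adjacent duplicate removal:
  Read 'e': push. Stack: e
  Read 'b': push. Stack: eb
  Read 'd': push. Stack: ebd
  Read 'd': matches stack top 'd' => pop. Stack: eb
  Read 'b': matches stack top 'b' => pop. Stack: e
  Read 'b': push. Stack: eb
  Read 'd': push. Stack: ebd
  Read 'd': matches stack top 'd' => pop. Stack: eb
Final stack: "eb" (length 2)

2


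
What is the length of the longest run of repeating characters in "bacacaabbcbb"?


Input: "bacacaabbcbb"
Scanning for longest run:
  Position 1 ('a'): new char, reset run to 1
  Position 2 ('c'): new char, reset run to 1
  Position 3 ('a'): new char, reset run to 1
  Position 4 ('c'): new char, reset run to 1
  Position 5 ('a'): new char, reset run to 1
  Position 6 ('a'): continues run of 'a', length=2
  Position 7 ('b'): new char, reset run to 1
  Position 8 ('b'): continues run of 'b', length=2
  Position 9 ('c'): new char, reset run to 1
  Position 10 ('b'): new char, reset run to 1
  Position 11 ('b'): continues run of 'b', length=2
Longest run: 'a' with length 2

2


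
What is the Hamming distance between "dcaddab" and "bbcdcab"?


Comparing "dcaddab" and "bbcdcab" position by position:
  Position 0: 'd' vs 'b' => differ
  Position 1: 'c' vs 'b' => differ
  Position 2: 'a' vs 'c' => differ
  Position 3: 'd' vs 'd' => same
  Position 4: 'd' vs 'c' => differ
  Position 5: 'a' vs 'a' => same
  Position 6: 'b' vs 'b' => same
Total differences (Hamming distance): 4

4


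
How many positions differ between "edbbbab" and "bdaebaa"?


Comparing "edbbbab" and "bdaebaa" position by position:
  Position 0: 'e' vs 'b' => DIFFER
  Position 1: 'd' vs 'd' => same
  Position 2: 'b' vs 'a' => DIFFER
  Position 3: 'b' vs 'e' => DIFFER
  Position 4: 'b' vs 'b' => same
  Position 5: 'a' vs 'a' => same
  Position 6: 'b' vs 'a' => DIFFER
Positions that differ: 4

4


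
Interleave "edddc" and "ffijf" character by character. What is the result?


Interleaving "edddc" and "ffijf":
  Position 0: 'e' from first, 'f' from second => "ef"
  Position 1: 'd' from first, 'f' from second => "df"
  Position 2: 'd' from first, 'i' from second => "di"
  Position 3: 'd' from first, 'j' from second => "dj"
  Position 4: 'c' from first, 'f' from second => "cf"
Result: efdfdidjcf

efdfdidjcf


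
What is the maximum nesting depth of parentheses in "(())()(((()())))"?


Input: "(())()(((()())))"
Tracking depth:
  Position 0 '(': depth becomes 1
  Position 1 '(': depth becomes 2
  Position 2 ')': depth becomes 1
  Position 3 ')': depth becomes 0
  Position 4 '(': depth becomes 1
  Position 5 ')': depth becomes 0
  Position 6 '(': depth becomes 1
  Position 7 '(': depth becomes 2
  Position 8 '(': depth becomes 3
  Position 9 '(': depth becomes 4
  Position 10 ')': depth becomes 3
  Position 11 '(': depth becomes 4
  Position 12 ')': depth becomes 3
  Position 13 ')': depth becomes 2
  Position 14 ')': depth becomes 1
  Position 15 ')': depth becomes 0
Maximum depth reached: 4

4


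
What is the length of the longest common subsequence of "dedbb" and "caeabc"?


LCS of "dedbb" and "caeabc"
DP table:
           c    a    e    a    b    c
      0    0    0    0    0    0    0
  d   0    0    0    0    0    0    0
  e   0    0    0    1    1    1    1
  d   0    0    0    1    1    1    1
  b   0    0    0    1    1    2    2
  b   0    0    0    1    1    2    2
LCS length = dp[5][6] = 2

2


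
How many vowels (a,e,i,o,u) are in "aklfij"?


Input: aklfij
Checking each character:
  'a' at position 0: vowel (running total: 1)
  'k' at position 1: consonant
  'l' at position 2: consonant
  'f' at position 3: consonant
  'i' at position 4: vowel (running total: 2)
  'j' at position 5: consonant
Total vowels: 2

2


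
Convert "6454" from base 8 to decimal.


Input: "6454" in base 8
Positional expansion:
  Digit '6' (value 6) x 8^3 = 3072
  Digit '4' (value 4) x 8^2 = 256
  Digit '5' (value 5) x 8^1 = 40
  Digit '4' (value 4) x 8^0 = 4
Sum = 3372

3372


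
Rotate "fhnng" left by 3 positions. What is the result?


Input: "fhnng", rotate left by 3
First 3 characters: "fhn"
Remaining characters: "ng"
Concatenate remaining + first: "ng" + "fhn" = "ngfhn"

ngfhn


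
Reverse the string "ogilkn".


Input: ogilkn
Reading characters right to left:
  Position 5: 'n'
  Position 4: 'k'
  Position 3: 'l'
  Position 2: 'i'
  Position 1: 'g'
  Position 0: 'o'
Reversed: nkligo

nkligo


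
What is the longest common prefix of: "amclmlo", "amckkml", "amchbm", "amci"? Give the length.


Words: amclmlo, amckkml, amchbm, amci
  Position 0: all 'a' => match
  Position 1: all 'm' => match
  Position 2: all 'c' => match
  Position 3: ('l', 'k', 'h', 'i') => mismatch, stop
LCP = "amc" (length 3)

3


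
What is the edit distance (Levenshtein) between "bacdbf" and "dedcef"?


Computing edit distance: "bacdbf" -> "dedcef"
DP table:
           d    e    d    c    e    f
      0    1    2    3    4    5    6
  b   1    1    2    3    4    5    6
  a   2    2    2    3    4    5    6
  c   3    3    3    3    3    4    5
  d   4    3    4    3    4    4    5
  b   5    4    4    4    4    5    5
  f   6    5    5    5    5    5    5
Edit distance = dp[6][6] = 5

5


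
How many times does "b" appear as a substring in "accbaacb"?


Searching for "b" in "accbaacb"
Scanning each position:
  Position 0: "a" => no
  Position 1: "c" => no
  Position 2: "c" => no
  Position 3: "b" => MATCH
  Position 4: "a" => no
  Position 5: "a" => no
  Position 6: "c" => no
  Position 7: "b" => MATCH
Total occurrences: 2

2


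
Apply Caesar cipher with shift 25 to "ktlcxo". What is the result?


Caesar cipher: shift "ktlcxo" by 25
  'k' (pos 10) + 25 = pos 9 = 'j'
  't' (pos 19) + 25 = pos 18 = 's'
  'l' (pos 11) + 25 = pos 10 = 'k'
  'c' (pos 2) + 25 = pos 1 = 'b'
  'x' (pos 23) + 25 = pos 22 = 'w'
  'o' (pos 14) + 25 = pos 13 = 'n'
Result: jskbwn

jskbwn


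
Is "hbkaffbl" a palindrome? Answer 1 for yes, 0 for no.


Input: hbkaffbl
Reversed: lbffakbh
  Compare pos 0 ('h') with pos 7 ('l'): MISMATCH
  Compare pos 1 ('b') with pos 6 ('b'): match
  Compare pos 2 ('k') with pos 5 ('f'): MISMATCH
  Compare pos 3 ('a') with pos 4 ('f'): MISMATCH
Result: not a palindrome

0


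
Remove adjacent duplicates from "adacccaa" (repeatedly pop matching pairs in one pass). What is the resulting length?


Input: adacccaa
Stack-based adjacent duplicate removal:
  Read 'a': push. Stack: a
  Read 'd': push. Stack: ad
  Read 'a': push. Stack: ada
  Read 'c': push. Stack: adac
  Read 'c': matches stack top 'c' => pop. Stack: ada
  Read 'c': push. Stack: adac
  Read 'a': push. Stack: adaca
  Read 'a': matches stack top 'a' => pop. Stack: adac
Final stack: "adac" (length 4)

4


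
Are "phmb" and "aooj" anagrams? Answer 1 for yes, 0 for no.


Strings: "phmb", "aooj"
Sorted first:  bhmp
Sorted second: ajoo
Differ at position 0: 'b' vs 'a' => not anagrams

0


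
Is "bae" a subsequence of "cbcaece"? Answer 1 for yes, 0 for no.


Check if "bae" is a subsequence of "cbcaece"
Greedy scan:
  Position 0 ('c'): no match needed
  Position 1 ('b'): matches sub[0] = 'b'
  Position 2 ('c'): no match needed
  Position 3 ('a'): matches sub[1] = 'a'
  Position 4 ('e'): matches sub[2] = 'e'
  Position 5 ('c'): no match needed
  Position 6 ('e'): no match needed
All 3 characters matched => is a subsequence

1


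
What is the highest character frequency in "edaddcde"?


Input: edaddcde
Character counts:
  'a': 1
  'c': 1
  'd': 4
  'e': 2
Maximum frequency: 4

4


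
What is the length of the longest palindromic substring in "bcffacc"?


Input: "bcffacc"
Checking substrings for palindromes:
  [2:4] "ff" (len 2) => palindrome
  [5:7] "cc" (len 2) => palindrome
Longest palindromic substring: "ff" with length 2

2


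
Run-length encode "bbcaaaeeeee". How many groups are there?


Input: bbcaaaeeeee
Scanning for consecutive runs:
  Group 1: 'b' x 2 (positions 0-1)
  Group 2: 'c' x 1 (positions 2-2)
  Group 3: 'a' x 3 (positions 3-5)
  Group 4: 'e' x 5 (positions 6-10)
Total groups: 4

4


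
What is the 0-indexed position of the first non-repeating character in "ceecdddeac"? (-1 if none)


Input: ceecdddeac
Character frequencies:
  'a': 1
  'c': 3
  'd': 3
  'e': 3
Scanning left to right for freq == 1:
  Position 0 ('c'): freq=3, skip
  Position 1 ('e'): freq=3, skip
  Position 2 ('e'): freq=3, skip
  Position 3 ('c'): freq=3, skip
  Position 4 ('d'): freq=3, skip
  Position 5 ('d'): freq=3, skip
  Position 6 ('d'): freq=3, skip
  Position 7 ('e'): freq=3, skip
  Position 8 ('a'): unique! => answer = 8

8


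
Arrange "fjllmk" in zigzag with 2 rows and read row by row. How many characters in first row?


Zigzag "fjllmk" into 2 rows:
Placing characters:
  'f' => row 0
  'j' => row 1
  'l' => row 0
  'l' => row 1
  'm' => row 0
  'k' => row 1
Rows:
  Row 0: "flm"
  Row 1: "jlk"
First row length: 3

3
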